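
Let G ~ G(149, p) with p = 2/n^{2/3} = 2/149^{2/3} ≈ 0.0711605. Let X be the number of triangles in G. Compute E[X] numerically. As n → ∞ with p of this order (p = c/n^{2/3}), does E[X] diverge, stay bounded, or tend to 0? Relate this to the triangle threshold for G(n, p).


Number of potential triangles: C(149, 3) = 540274.
Each occurs with probability p³ ≈ (0.0711605)³ ≈ 3.60344129e-04.
By linearity: E[X] = C(149, 3)·p³ ≈ 540274 · 3.60344129e-04 ≈ 194.684564.
Since α = 2/3 < 1, p = c/n^{2/3} ≫ 1/n is above the triangle threshold p ~ 1/n. Asymptotically E[X] ~ (c³/6)·n^{3(1−α)} = (2³/6)·n^{1} → ∞; triangles are abundant w.h.p.

E[X] ≈ 194.684564; in regime p = Θ(1/n^{2/3}) E[X] diverges (above the triangle threshold p ~ 1/n).


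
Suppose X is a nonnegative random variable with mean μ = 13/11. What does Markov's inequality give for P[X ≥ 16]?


μ = E[X] = 13/11, a = 16.
Markov: P[X ≥ 16] ≤ μ/a = (13/11)/16 = 13/176.
Numerically: ≈ 0.074.
(Since a = 16 > μ = 1.182, the bound 13/176 is < 1 and informative.)

P[X ≥ 16] ≤ 13/176 ≈ 0.074.


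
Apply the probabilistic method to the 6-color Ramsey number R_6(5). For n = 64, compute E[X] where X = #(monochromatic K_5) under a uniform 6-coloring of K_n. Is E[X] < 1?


E[X] = C(64, 5) · 6^{1 − 10} = 7624512 · 6^{−9} = 7624512/10077696.
As a reduced fraction: E[X] = 13237/17496 ≈ 0.756573.
Is E[X] < 1? YES.
Since E[X] < 1, there exists a 6-coloring of K_{64} with no monochromatic K_5; hence R_6(5) > 64.

E[X] = 13237/17496 ≈ 0.756573; E[X] < 1, so R_6(5) > 64.


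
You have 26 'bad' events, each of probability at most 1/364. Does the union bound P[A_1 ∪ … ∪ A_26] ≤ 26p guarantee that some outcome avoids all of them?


Union bound: P[∪_{i=1}^{26} A_i] ≤ Σ_i P[A_i] ≤ 26·p = 26·(1/364) = 1/14.
Numerically: 1/14 ≈ 0.0714.
Is 1/14 < 1? YES.
Since P[∪ A_i] ≤ 1/14 < 1, the complement has P[∩ A_i^c] ≥ 1 − 1/14 = 13/14 > 0, so some outcome avoids every A_i.

26·p = 1/14 ≈ 0.0714; existence CERTIFIED by the union bound.


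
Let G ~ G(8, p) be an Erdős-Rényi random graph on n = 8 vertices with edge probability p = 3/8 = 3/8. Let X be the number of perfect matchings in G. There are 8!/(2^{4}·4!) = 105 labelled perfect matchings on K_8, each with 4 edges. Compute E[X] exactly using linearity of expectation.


K_8 has 8!/(2^{4}·4!) = 105 labelled perfect matchings.
For each such perfect matching H, let X_H = 1 if all 4 edges of H are present in G. Then P[X_H = 1] = p^{4} = (3/8)^{4} = 81/4096.
By linearity: E[X] = Σ_H E[X_H] = 105 · p^{4} = 105 · 81/4096 = 8505/4096.
Numerically: E[X] ≈ 2.0764.

E[X] = 105 · (3/8)^{4} = 8505/4096 ≈ 2.0764.


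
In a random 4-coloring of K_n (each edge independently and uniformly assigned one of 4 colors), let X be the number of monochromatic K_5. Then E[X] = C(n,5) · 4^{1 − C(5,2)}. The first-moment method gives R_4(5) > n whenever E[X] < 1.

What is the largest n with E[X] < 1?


We need C(n, 5) · 4^{1 − 10} < 1, i.e. C(n, 5) < 4^{10 − 1} = 262144.
Check values of n near the boundary:
  n = 31: C(31, 5) = 169911; 169911 < 262144? YES
  n = 32: C(32, 5) = 201376; 201376 < 262144? YES
  n = 33: C(33, 5) = 237336; 237336 < 262144? YES
  n = 34: C(34, 5) = 278256; 278256 < 262144? NO
The largest n with C(n, 5) < 262144 is n = 33 (where E[X] = 29667/32768 ≈ 0.9053650). Hence R_4(5) > 33, i.e. R_4(5) ≥ 34.

Largest n = 33; hence R_4(5) > 33.


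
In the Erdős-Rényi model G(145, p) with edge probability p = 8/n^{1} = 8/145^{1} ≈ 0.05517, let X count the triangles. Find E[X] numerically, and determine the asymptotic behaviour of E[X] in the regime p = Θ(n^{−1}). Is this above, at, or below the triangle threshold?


Number of potential triangles: C(145, 3) = 497640.
Each occurs with probability p³ ≈ (0.05517)³ ≈ 1.679446e-04.
By linearity: E[X] = C(145, 3)·p³ ≈ 497640 · 1.679446e-04 ≈ 83.5759.
Here α = 1, so p = 8/n is exactly at the triangle threshold p ~ 1/n. Asymptotically E[X] → c³/6 = 8³/6 = 256/3 ≈ 85.3333, a bounded constant. In this regime the triangle count is asymptotically Poisson(c³/6).

E[X] ≈ 83.5759; in regime p = Θ(1/n^{1}) E[X] stays bounded (at the triangle threshold p ~ 1/n).


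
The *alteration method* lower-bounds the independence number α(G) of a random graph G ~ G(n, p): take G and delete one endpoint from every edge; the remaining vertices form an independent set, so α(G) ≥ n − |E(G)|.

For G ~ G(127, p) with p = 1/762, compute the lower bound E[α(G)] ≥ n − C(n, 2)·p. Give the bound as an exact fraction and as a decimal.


E[|E(G)|] = C(127, 2)·p = 8001 · (1/762) = 21/2.
E[α(G)] ≥ n − E[|E(G)|] = 127 − 21/2 = 233/2.
Numerically: ≈ 116.500000.
(This is only a lower bound; the true E[α(G)] may be larger.)

E[α(G)] ≥ 233/2 ≈ 116.500000.


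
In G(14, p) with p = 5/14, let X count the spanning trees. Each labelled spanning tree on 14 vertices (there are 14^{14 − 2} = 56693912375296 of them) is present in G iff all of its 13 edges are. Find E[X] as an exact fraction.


K_14 has 14^{14 − 2} = 56693912375296 labelled spanning trees.
For each such spanning tree H, let X_H = 1 if all 13 edges of H are present in G. Then P[X_H = 1] = p^{13} = (5/14)^{13} = 1220703125/793714773254144.
By linearity: E[X] = Σ_H E[X_H] = 56693912375296 · p^{13} = 56693912375296 · 1220703125/793714773254144 = 1220703125/14.
Numerically: E[X] ≈ 8.71931e+07.

E[X] = 56693912375296 · (5/14)^{13} = 1220703125/14 ≈ 8.71931e+07.


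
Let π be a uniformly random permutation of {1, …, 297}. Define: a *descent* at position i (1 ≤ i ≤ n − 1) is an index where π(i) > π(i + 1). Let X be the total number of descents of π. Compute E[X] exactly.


Write X = Σ X_I over i = 1, …, 296, with X_I the indicator of one descent.
There are 296 indicators.
For each fixed i, the pair (π(i), π(i+1)) is a uniformly random ordered pair of distinct values from {1, …, 297}; by symmetry P[π(i) > π(i+1)] = 1/2.
By linearity: E[X] = 296 · (1/2) = (297 − 1) · (1/2) = 148 ≈ 148.00000.

E[X] = 148 = 148.00000.


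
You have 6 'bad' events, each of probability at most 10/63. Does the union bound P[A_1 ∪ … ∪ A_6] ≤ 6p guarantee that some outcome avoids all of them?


Union bound: P[∪_{i=1}^{6} A_i] ≤ Σ_i P[A_i] ≤ 6·p = 6·(10/63) = 20/21.
Numerically: 20/21 ≈ 0.952.
Is 20/21 < 1? YES.
Since P[∪ A_i] ≤ 20/21 < 1, the complement has P[∩ A_i^c] ≥ 1 − 20/21 = 1/21 > 0, so some outcome avoids every A_i.

6·p = 20/21 ≈ 0.952; existence CERTIFIED by the union bound.


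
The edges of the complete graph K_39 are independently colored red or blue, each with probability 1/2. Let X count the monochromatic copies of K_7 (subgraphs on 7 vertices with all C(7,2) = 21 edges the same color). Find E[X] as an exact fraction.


Let X = Σ_S X_S over the C(39, 7) = 15380937 subsets S of size 7, where X_S = 1 if the K_7 on S is monochromatic.
For a fixed S, the K_7 on S has C(7, 2) = 21 edges. P[all 21 edges red] = (1/2)^21, and likewise for blue, so P[monochromatic] = 2·(1/2)^21 = 2^{1 − 21} = 1/1048576.
By linearity of expectation: E[X] = C(39, 7) · 2^{1 − 21} = 15380937 · 1/1048576 = 15380937/1048576.
Numerically: E[X] ≈ 14.668405.

E[X] = C(39,7)·2^(1−C(7,2)) = 15380937/1048576 ≈ 14.668405.


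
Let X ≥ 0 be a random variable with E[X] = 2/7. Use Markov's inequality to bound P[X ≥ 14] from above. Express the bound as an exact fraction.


μ = E[X] = 2/7, a = 14.
Markov: P[X ≥ 14] ≤ μ/a = (2/7)/14 = 1/49.
Numerically: ≈ 0.020408.
(Since a = 14 > μ = 0.285714, the bound 1/49 is < 1 and informative.)

P[X ≥ 14] ≤ 1/49 ≈ 0.020408.


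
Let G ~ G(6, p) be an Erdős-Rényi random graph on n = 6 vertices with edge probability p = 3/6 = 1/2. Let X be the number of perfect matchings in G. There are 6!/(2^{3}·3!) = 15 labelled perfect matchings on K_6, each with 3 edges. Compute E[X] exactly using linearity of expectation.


K_6 has 6!/(2^{3}·3!) = 15 labelled perfect matchings.
For each such perfect matching H, let X_H = 1 if all 3 edges of H are present in G. Then P[X_H = 1] = p^{3} = (1/2)^{3} = 1/8.
By linearity: E[X] = Σ_H E[X_H] = 15 · p^{3} = 15 · 1/8 = 15/8.
Numerically: E[X] ≈ 1.875.

E[X] = 15 · (1/2)^{3} = 15/8 ≈ 1.875.


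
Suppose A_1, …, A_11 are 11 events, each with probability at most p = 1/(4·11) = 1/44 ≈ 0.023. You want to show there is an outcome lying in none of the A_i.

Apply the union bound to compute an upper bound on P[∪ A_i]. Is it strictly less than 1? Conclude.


Union bound: P[∪_{i=1}^{11} A_i] ≤ Σ_i P[A_i] ≤ 11·p = 11·(1/44) = 1/4.
Numerically: 1/4 ≈ 0.250.
Is 1/4 < 1? YES.
Since P[∪ A_i] ≤ 1/4 < 1, the complement has P[∩ A_i^c] ≥ 1 − 1/4 = 3/4 > 0, so some outcome avoids every A_i.

11·p = 1/4 ≈ 0.250; existence CERTIFIED by the union bound.


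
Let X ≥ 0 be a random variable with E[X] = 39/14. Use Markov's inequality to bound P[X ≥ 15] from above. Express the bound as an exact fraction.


μ = E[X] = 39/14, a = 15.
Markov: P[X ≥ 15] ≤ μ/a = (39/14)/15 = 13/70.
Numerically: ≈ 0.186.
(Since a = 15 > μ = 2.786, the bound 13/70 is < 1 and informative.)

P[X ≥ 15] ≤ 13/70 ≈ 0.186.


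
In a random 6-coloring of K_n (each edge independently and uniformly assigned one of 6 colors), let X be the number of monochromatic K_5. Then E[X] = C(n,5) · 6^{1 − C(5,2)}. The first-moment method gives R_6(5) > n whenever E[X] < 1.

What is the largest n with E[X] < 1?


We need C(n, 5) · 6^{1 − 10} < 1, i.e. C(n, 5) < 6^{10 − 1} = 10077696.
Check values of n near the boundary:
  n = 66: C(66, 5) = 8936928; 8936928 < 10077696? YES
  n = 67: C(67, 5) = 9657648; 9657648 < 10077696? YES
  n = 68: C(68, 5) = 10424128; 10424128 < 10077696? NO
  n = 69: C(69, 5) = 11238513; 11238513 < 10077696? NO
  n = 70: C(70, 5) = 12103014; 12103014 < 10077696? NO
The largest n with C(n, 5) < 10077696 is n = 67 (where E[X] = 67067/69984 ≈ 0.95832). Hence R_6(5) > 67, i.e. R_6(5) ≥ 68.

Largest n = 67; hence R_6(5) > 67.


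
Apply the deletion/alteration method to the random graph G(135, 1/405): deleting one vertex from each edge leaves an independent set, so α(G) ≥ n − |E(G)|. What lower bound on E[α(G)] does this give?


E[|E(G)|] = C(135, 2)·p = 9045 · (1/405) = 67/3.
E[α(G)] ≥ n − E[|E(G)|] = 135 − 67/3 = 338/3.
Numerically: ≈ 112.6667.
(This is only a lower bound; the true E[α(G)] may be larger.)

E[α(G)] ≥ 338/3 ≈ 112.6667.


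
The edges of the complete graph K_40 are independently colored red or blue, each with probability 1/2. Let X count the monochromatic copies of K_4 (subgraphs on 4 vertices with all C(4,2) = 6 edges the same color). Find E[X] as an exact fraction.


Let X = Σ_S X_S over the C(40, 4) = 91390 subsets S of size 4, where X_S = 1 if the K_4 on S is monochromatic.
For a fixed S, the K_4 on S has C(4, 2) = 6 edges. P[all 6 edges red] = (1/2)^6, and likewise for blue, so P[monochromatic] = 2·(1/2)^6 = 2^{1 − 6} = 1/32.
By linearity of expectation: E[X] = C(40, 4) · 2^{1 − 6} = 91390 · 1/32 = 45695/16.
Numerically: E[X] ≈ 2855.9375.

E[X] = C(40,4)·2^(1−C(4,2)) = 45695/16 ≈ 2855.9375.


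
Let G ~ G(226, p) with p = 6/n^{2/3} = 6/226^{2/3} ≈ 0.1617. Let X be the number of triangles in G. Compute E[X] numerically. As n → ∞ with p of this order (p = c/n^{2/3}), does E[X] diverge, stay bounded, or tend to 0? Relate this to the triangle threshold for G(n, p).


Number of potential triangles: C(226, 3) = 1898400.
Each occurs with probability p³ ≈ (0.1617)³ ≈ 4.228992e-03.
By linearity: E[X] = C(226, 3)·p³ ≈ 1898400 · 4.228992e-03 ≈ 8028.3186.
Since α = 2/3 < 1, p = c/n^{2/3} ≫ 1/n is above the triangle threshold p ~ 1/n. Asymptotically E[X] ~ (c³/6)·n^{3(1−α)} = (6³/6)·n^{1} → ∞; triangles are abundant w.h.p.

E[X] ≈ 8028.3186; in regime p = Θ(1/n^{2/3}) E[X] diverges (above the triangle threshold p ~ 1/n).


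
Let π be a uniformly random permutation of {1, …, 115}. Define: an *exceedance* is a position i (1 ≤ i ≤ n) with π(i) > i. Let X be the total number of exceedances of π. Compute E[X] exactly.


Write X = Σ_{i=1}^{115} X_i, where X_i = 1_{π(i) > i}.
For each fixed i, π(i) is uniform over {1, …, 115} (marginal of a uniform permutation), so P[π(i) > i] = (n − i)/n. Summing: Σ_{i=1}^{115} (n − i)/n = (0 + 1 + … + 114)/115 = 115(115 − 1)/(2·115) = (115 − 1)/2.
Hence E[X] = Σ_{i=1}^{115} (115 − i)/115 = 57 ≈ 57.0000.

E[X] = 57 = 57.0000.


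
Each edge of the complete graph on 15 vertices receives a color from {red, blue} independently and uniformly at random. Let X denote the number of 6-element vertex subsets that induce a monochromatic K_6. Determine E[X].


Let X = Σ_S X_S over the C(15, 6) = 5005 subsets S of size 6, where X_S = 1 if the K_6 on S is monochromatic.
For a fixed S, the K_6 on S has C(6, 2) = 15 edges. P[all 15 edges red] = (1/2)^15, and likewise for blue, so P[monochromatic] = 2·(1/2)^15 = 2^{1 − 15} = 1/16384.
By linearity of expectation: E[X] = C(15, 6) · 2^{1 − 15} = 5005 · 1/16384 = 5005/16384.
Numerically: E[X] ≈ 0.3055.

E[X] = C(15,6)·2^(1−C(6,2)) = 5005/16384 ≈ 0.3055.


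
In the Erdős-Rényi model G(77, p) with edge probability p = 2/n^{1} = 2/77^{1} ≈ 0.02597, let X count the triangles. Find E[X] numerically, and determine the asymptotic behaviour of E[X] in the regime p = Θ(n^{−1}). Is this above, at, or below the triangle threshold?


Number of potential triangles: C(77, 3) = 73150.
Each occurs with probability p³ ≈ (0.02597)³ ≈ 1.752338e-05.
By linearity: E[X] = C(77, 3)·p³ ≈ 73150 · 1.752338e-05 ≈ 1.2818.
Here α = 1, so p = 2/n is exactly at the triangle threshold p ~ 1/n. Asymptotically E[X] → c³/6 = 2³/6 = 4/3 ≈ 1.3333, a bounded constant. In this regime the triangle count is asymptotically Poisson(c³/6).

E[X] ≈ 1.2818; in regime p = Θ(1/n^{1}) E[X] stays bounded (at the triangle threshold p ~ 1/n).


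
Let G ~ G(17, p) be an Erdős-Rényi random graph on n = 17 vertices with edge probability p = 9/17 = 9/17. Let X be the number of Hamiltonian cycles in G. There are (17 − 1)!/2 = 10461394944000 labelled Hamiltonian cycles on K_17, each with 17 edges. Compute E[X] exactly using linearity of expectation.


K_17 has (17 − 1)!/2 = 10461394944000 labelled Hamiltonian cycles.
For each such Hamiltonian cycle H, let X_H = 1 if all 17 edges of H are present in G. Then P[X_H = 1] = p^{17} = (9/17)^{17} = 16677181699666569/827240261886336764177.
Summing the indicators: E[X] = Σ_H E[X_H] = 10461394944000 · p^{17} = 10461394944000 · 16677181699666569/827240261886336764177 = 174466584313061171422427136000/827240261886336764177.
Numerically: E[X] ≈ 2.109e+08.

E[X] = 10461394944000 · (9/17)^{17} = 174466584313061171422427136000/827240261886336764177 ≈ 2.109e+08.


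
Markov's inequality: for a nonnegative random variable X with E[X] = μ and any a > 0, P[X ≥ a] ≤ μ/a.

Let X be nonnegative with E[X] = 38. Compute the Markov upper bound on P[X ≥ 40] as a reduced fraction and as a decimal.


μ = E[X] = 38, a = 40.
Markov: P[X ≥ 40] ≤ μ/a = (38)/40 = 19/20.
Numerically: ≈ 0.950000.
(Since a = 40 > μ = 38.000000, the bound 19/20 is < 1 and informative.)

P[X ≥ 40] ≤ 19/20 ≈ 0.950000.


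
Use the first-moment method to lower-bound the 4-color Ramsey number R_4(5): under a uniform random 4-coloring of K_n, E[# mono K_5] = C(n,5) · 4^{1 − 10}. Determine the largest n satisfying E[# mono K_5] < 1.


We need C(n, 5) · 4^{1 − 10} < 1, i.e. C(n, 5) < 4^{10 − 1} = 262144.
Check values of n near the boundary:
  n = 29: C(29, 5) = 118755; 118755 < 262144? YES
  n = 30: C(30, 5) = 142506; 142506 < 262144? YES
  n = 31: C(31, 5) = 169911; 169911 < 262144? YES
  n = 32: C(32, 5) = 201376; 201376 < 262144? YES
  n = 33: C(33, 5) = 237336; 237336 < 262144? YES
  n = 34: C(34, 5) = 278256; 278256 < 262144? NO
The largest n with C(n, 5) < 262144 is n = 33 (where E[X] = 29667/32768 ≈ 0.9054). Hence R_4(5) > 33, i.e. R_4(5) ≥ 34.

Largest n = 33; hence R_4(5) > 33.


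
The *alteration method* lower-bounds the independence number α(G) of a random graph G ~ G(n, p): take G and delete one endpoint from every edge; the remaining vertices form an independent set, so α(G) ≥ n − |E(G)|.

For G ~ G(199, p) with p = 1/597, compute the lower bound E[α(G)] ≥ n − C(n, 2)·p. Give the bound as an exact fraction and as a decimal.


E[|E(G)|] = C(199, 2)·p = 19701 · (1/597) = 33.
E[α(G)] ≥ n − E[|E(G)|] = 199 − 33 = 166.
Numerically: ≈ 166.0000.
(This is only a lower bound; the true E[α(G)] may be larger.)

E[α(G)] ≥ 166 ≈ 166.0000.


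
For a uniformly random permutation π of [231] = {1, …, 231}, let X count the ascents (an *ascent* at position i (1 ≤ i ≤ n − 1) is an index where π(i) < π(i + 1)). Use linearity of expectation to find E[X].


Write X = Σ X_I over i = 1, …, 230, with X_I the indicator of one ascent.
There are 230 indicators.
For each fixed i, the pair (π(i), π(i+1)) is a uniformly random ordered pair of distinct values from {1, …, 231}; by symmetry P[π(i) < π(i+1)] = 1/2.
By linearity: E[X] = 230 · (1/2) = (231 − 1) · (1/2) = 115 ≈ 115.000.

E[X] = 115 = 115.000.


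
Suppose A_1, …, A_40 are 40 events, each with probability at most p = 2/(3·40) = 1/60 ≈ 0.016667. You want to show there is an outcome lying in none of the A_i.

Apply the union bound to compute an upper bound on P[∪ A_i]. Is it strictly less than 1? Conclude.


Union bound: P[∪_{i=1}^{40} A_i] ≤ Σ_i P[A_i] ≤ 40·p = 40·(1/60) = 2/3.
Numerically: 2/3 ≈ 0.666667.
Is 2/3 < 1? YES.
Since P[∪ A_i] ≤ 2/3 < 1, the complement has P[∩ A_i^c] ≥ 1 − 2/3 = 1/3 > 0, so some outcome avoids every A_i.

40·p = 2/3 ≈ 0.666667; existence CERTIFIED by the union bound.


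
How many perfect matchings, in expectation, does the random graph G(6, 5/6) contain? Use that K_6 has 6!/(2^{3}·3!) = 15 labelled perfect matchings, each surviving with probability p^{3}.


K_6 has 6!/(2^{3}·3!) = 15 labelled perfect matchings.
For each such perfect matching H, let X_H = 1 if all 3 edges of H are present in G. Then P[X_H = 1] = p^{3} = (5/6)^{3} = 125/216.
By linearity of expectation: E[X] = Σ_H E[X_H] = 15 · p^{3} = 15 · 125/216 = 625/72.
Numerically: E[X] ≈ 8.68.

E[X] = 15 · (5/6)^{3} = 625/72 ≈ 8.68.


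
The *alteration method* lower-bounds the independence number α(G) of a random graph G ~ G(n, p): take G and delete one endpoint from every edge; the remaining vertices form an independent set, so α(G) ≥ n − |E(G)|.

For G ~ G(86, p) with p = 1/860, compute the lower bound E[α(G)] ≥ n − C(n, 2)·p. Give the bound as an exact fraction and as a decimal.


E[|E(G)|] = C(86, 2)·p = 3655 · (1/860) = 17/4.
E[α(G)] ≥ n − E[|E(G)|] = 86 − 17/4 = 327/4.
Numerically: ≈ 81.7500.
(This is only a lower bound; the true E[α(G)] may be larger.)

E[α(G)] ≥ 327/4 ≈ 81.7500.


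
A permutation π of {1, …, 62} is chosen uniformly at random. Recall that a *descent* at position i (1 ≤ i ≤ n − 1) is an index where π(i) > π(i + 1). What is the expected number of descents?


Write X = Σ X_I over i = 1, …, 61, with X_I the indicator of one descent.
There are 61 indicators.
For each fixed i, the pair (π(i), π(i+1)) is a uniformly random ordered pair of distinct values from {1, …, 62}; by symmetry P[π(i) > π(i+1)] = 1/2.
By linearity: E[X] = 61 · (1/2) = (62 − 1) · (1/2) = 61/2 ≈ 30.5000.

E[X] = 61/2 = 30.5000.


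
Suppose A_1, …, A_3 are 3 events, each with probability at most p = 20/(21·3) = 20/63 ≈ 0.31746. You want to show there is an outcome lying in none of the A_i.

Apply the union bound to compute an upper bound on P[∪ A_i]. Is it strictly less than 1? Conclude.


Union bound: P[∪_{i=1}^{3} A_i] ≤ Σ_i P[A_i] ≤ 3·p = 3·(20/63) = 20/21.
Numerically: 20/21 ≈ 0.95238.
Is 20/21 < 1? YES.
Since P[∪ A_i] ≤ 20/21 < 1, the complement has P[∩ A_i^c] ≥ 1 − 20/21 = 1/21 > 0, so some outcome avoids every A_i.

3·p = 20/21 ≈ 0.95238; existence CERTIFIED by the union bound.


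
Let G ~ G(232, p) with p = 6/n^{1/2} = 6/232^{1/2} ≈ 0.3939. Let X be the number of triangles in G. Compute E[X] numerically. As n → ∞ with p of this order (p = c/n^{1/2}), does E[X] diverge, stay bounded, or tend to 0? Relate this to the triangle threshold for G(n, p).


Number of potential triangles: C(232, 3) = 2054360.
Each occurs with probability p³ ≈ (0.3939)³ ≈ 6.112541e-02.
By linearity: E[X] = C(232, 3)·p³ ≈ 2054360 · 6.112541e-02 ≈ 125573.5940.
Since α = 1/2 < 1, p = c/n^{1/2} ≫ 1/n is above the triangle threshold p ~ 1/n. Asymptotically E[X] ~ (c³/6)·n^{3(1−α)} = (6³/6)·n^{1.5} → ∞; triangles are abundant w.h.p.

E[X] ≈ 125573.5940; in regime p = Θ(1/n^{1/2}) E[X] diverges (above the triangle threshold p ~ 1/n).


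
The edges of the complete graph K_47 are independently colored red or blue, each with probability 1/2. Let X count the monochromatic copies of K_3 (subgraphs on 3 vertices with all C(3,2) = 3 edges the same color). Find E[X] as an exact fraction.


Let X = Σ_S X_S over the C(47, 3) = 16215 subsets S of size 3, where X_S = 1 if the K_3 on S is monochromatic.
For a fixed S, the K_3 on S has C(3, 2) = 3 edges. P[all 3 edges red] = (1/2)^3, and likewise for blue, so P[monochromatic] = 2·(1/2)^3 = 2^{1 − 3} = 1/4.
By linearity: E[X] = C(47, 3) · 2^{1 − 3} = 16215 · 1/4 = 16215/4.
Numerically: E[X] ≈ 4053.75000.

E[X] = C(47,3)·2^(1−C(3,2)) = 16215/4 ≈ 4053.75000.


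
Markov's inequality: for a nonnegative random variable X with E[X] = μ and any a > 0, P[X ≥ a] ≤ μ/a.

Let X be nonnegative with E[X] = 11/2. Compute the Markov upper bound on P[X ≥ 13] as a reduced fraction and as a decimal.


μ = E[X] = 11/2, a = 13.
Markov: P[X ≥ 13] ≤ μ/a = (11/2)/13 = 11/26.
Numerically: ≈ 0.423.
(Since a = 13 > μ = 5.500, the bound 11/26 is < 1 and informative.)

P[X ≥ 13] ≤ 11/26 ≈ 0.423.


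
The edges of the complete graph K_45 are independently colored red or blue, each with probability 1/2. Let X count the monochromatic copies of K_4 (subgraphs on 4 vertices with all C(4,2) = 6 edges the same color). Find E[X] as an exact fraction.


Let X = Σ_S X_S over the C(45, 4) = 148995 subsets S of size 4, where X_S = 1 if the K_4 on S is monochromatic.
For a fixed S, the K_4 on S has C(4, 2) = 6 edges. P[all 6 edges red] = (1/2)^6, and likewise for blue, so P[monochromatic] = 2·(1/2)^6 = 2^{1 − 6} = 1/32.
By linearity: E[X] = C(45, 4) · 2^{1 − 6} = 148995 · 1/32 = 148995/32.
Numerically: E[X] ≈ 4656.09375.

E[X] = C(45,4)·2^(1−C(4,2)) = 148995/32 ≈ 4656.09375.


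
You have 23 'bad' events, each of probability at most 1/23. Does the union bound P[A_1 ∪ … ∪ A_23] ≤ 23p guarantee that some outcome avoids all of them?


Union bound: P[∪_{i=1}^{23} A_i] ≤ Σ_i P[A_i] ≤ 23·p = 23·(1/23) = 1.
Numerically: 1 ≈ 1.00000.
Is 1 < 1? NO.
Since the bound 1 is ≥ 1, the union bound is uninformative here; it does NOT by itself certify existence.

23·p = 1 ≈ 1.00000; existence NOT certified by the union bound.


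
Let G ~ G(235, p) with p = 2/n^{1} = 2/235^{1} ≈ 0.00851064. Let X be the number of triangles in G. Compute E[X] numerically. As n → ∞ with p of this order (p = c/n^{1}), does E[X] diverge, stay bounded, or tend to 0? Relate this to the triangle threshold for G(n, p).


Number of potential triangles: C(235, 3) = 2135445.
Each occurs with probability p³ ≈ (0.00851064)³ ≈ 6.16433738e-07.
By linearity: E[X] = C(235, 3)·p³ ≈ 2135445 · 6.16433738e-07 ≈ 1.316360.
Here α = 1, so p = 2/n is exactly at the triangle threshold p ~ 1/n. Asymptotically E[X] → c³/6 = 2³/6 = 4/3 ≈ 1.333333, a bounded constant. In this regime the triangle count is asymptotically Poisson(c³/6).

E[X] ≈ 1.316360; in regime p = Θ(1/n^{1}) E[X] stays bounded (at the triangle threshold p ~ 1/n).


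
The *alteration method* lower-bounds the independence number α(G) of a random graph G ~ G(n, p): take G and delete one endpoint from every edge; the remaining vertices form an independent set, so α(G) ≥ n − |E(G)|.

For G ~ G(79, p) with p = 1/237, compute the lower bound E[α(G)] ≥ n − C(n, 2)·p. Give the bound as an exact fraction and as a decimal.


E[|E(G)|] = C(79, 2)·p = 3081 · (1/237) = 13.
E[α(G)] ≥ n − E[|E(G)|] = 79 − 13 = 66.
Numerically: ≈ 66.0000.
(This is only a lower bound; the true E[α(G)] may be larger.)

E[α(G)] ≥ 66 ≈ 66.0000.


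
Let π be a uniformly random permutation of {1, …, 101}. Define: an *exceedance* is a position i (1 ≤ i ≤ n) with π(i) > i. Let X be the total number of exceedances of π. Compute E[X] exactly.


Write X = Σ_{i=1}^{101} X_i, where X_i = 1_{π(i) > i}.
For each fixed i, π(i) is uniform over {1, …, 101} (marginal of a uniform permutation), so P[π(i) > i] = (n − i)/n. Summing: Σ_{i=1}^{101} (n − i)/n = (0 + 1 + … + 100)/101 = 101(101 − 1)/(2·101) = (101 − 1)/2.
Hence E[X] = Σ_{i=1}^{101} (101 − i)/101 = 50 ≈ 50.000.

E[X] = 50 = 50.000.


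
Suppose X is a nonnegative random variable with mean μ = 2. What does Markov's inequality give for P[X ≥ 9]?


μ = E[X] = 2, a = 9.
Markov: P[X ≥ 9] ≤ μ/a = (2)/9 = 2/9.
Numerically: ≈ 0.222222.
(Since a = 9 > μ = 2.000000, the bound 2/9 is < 1 and informative.)

P[X ≥ 9] ≤ 2/9 ≈ 0.222222.


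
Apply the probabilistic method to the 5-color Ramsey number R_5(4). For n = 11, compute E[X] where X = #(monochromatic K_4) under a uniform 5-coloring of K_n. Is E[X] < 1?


E[X] = C(11, 4) · 5^{1 − 6} = 330 · 5^{−5} = 330/3125.
As a reduced fraction: E[X] = 66/625 ≈ 0.1056.
Is E[X] < 1? YES.
Since E[X] < 1, there exists a 5-coloring of K_{11} with no monochromatic K_4; hence R_5(4) > 11.

E[X] = 66/625 ≈ 0.1056; E[X] < 1, so R_5(4) > 11.


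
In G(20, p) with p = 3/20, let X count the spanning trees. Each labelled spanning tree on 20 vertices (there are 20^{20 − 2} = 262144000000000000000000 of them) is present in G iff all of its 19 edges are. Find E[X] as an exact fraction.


K_20 has 20^{20 − 2} = 262144000000000000000000 labelled spanning trees.
For each such spanning tree H, let X_H = 1 if all 19 edges of H are present in G. Then P[X_H = 1] = p^{19} = (3/20)^{19} = 1162261467/5242880000000000000000000.
By linearity of expectation: E[X] = Σ_H E[X_H] = 262144000000000000000000 · p^{19} = 262144000000000000000000 · 1162261467/5242880000000000000000000 = 1162261467/20.
Numerically: E[X] ≈ 5.81e+07.

E[X] = 262144000000000000000000 · (3/20)^{19} = 1162261467/20 ≈ 5.81e+07.


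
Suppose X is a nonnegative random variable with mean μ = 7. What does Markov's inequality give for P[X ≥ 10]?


μ = E[X] = 7, a = 10.
Markov: P[X ≥ 10] ≤ μ/a = (7)/10 = 7/10.
Numerically: ≈ 0.700.
(Since a = 10 > μ = 7.000, the bound 7/10 is < 1 and informative.)

P[X ≥ 10] ≤ 7/10 ≈ 0.700.


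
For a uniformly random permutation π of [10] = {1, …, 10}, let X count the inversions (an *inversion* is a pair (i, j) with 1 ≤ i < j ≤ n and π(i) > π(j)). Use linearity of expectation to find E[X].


Write X = Σ X_I over the C(10, 2) = 45 pairs i < j, with X_I the indicator of one inversion.
There are 45 indicators.
For each fixed pair i < j, the values π(i) and π(j) are two distinct elements of {1, …, 10} in uniformly random order; by symmetry P[π(i) > π(j)] = 1/2.
By linearity: E[X] = 45 · (1/2) = C(10, 2) · (1/2) = 45/2 = 45/2 ≈ 22.50000.

E[X] = 45/2 = 22.50000.


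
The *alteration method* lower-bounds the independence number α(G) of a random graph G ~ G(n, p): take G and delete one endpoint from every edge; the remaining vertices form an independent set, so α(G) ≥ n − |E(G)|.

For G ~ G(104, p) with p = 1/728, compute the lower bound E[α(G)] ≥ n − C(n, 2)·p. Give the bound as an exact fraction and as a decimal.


E[|E(G)|] = C(104, 2)·p = 5356 · (1/728) = 103/14.
E[α(G)] ≥ n − E[|E(G)|] = 104 − 103/14 = 1353/14.
Numerically: ≈ 96.6429.
(This is only a lower bound; the true E[α(G)] may be larger.)

E[α(G)] ≥ 1353/14 ≈ 96.6429.


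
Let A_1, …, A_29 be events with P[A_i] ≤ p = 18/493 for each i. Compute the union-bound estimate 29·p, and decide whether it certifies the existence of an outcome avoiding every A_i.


Union bound: P[∪_{i=1}^{29} A_i] ≤ Σ_i P[A_i] ≤ 29·p = 29·(18/493) = 18/17.
Numerically: 18/17 ≈ 1.0588.
Is 18/17 < 1? NO.
Since the bound 18/17 is ≥ 1, the union bound is uninformative here; it does NOT by itself certify existence.

29·p = 18/17 ≈ 1.0588; existence NOT certified by the union bound.


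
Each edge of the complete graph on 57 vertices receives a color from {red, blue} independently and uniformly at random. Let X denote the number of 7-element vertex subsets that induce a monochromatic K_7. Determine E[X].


Let X = Σ_S X_S over the C(57, 7) = 264385836 subsets S of size 7, where X_S = 1 if the K_7 on S is monochromatic.
For a fixed S, the K_7 on S has C(7, 2) = 21 edges. P[all 21 edges red] = (1/2)^21, and likewise for blue, so P[monochromatic] = 2·(1/2)^21 = 2^{1 − 21} = 1/1048576.
By linearity: E[X] = C(57, 7) · 2^{1 − 21} = 264385836 · 1/1048576 = 66096459/262144.
Numerically: E[X] ≈ 252.137981.

E[X] = C(57,7)·2^(1−C(7,2)) = 66096459/262144 ≈ 252.137981.


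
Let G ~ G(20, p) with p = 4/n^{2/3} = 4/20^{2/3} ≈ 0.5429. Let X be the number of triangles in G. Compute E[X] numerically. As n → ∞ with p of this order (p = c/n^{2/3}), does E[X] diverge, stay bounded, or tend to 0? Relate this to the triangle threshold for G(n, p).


Number of potential triangles: C(20, 3) = 1140.
Each occurs with probability p³ ≈ (0.5429)³ ≈ 1.600000e-01.
By linearity: E[X] = C(20, 3)·p³ ≈ 1140 · 1.600000e-01 ≈ 182.4000.
Since α = 2/3 < 1, p = c/n^{2/3} ≫ 1/n is above the triangle threshold p ~ 1/n. Asymptotically E[X] ~ (c³/6)·n^{3(1−α)} = (4³/6)·n^{1} → ∞; triangles are abundant w.h.p.

E[X] ≈ 182.4000; in regime p = Θ(1/n^{2/3}) E[X] diverges (above the triangle threshold p ~ 1/n).


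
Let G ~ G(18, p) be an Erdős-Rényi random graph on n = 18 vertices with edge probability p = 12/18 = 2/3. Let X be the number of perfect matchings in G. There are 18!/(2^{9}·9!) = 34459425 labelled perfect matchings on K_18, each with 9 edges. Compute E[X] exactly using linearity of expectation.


K_18 has 18!/(2^{9}·9!) = 34459425 labelled perfect matchings.
For each such perfect matching H, let X_H = 1 if all 9 edges of H are present in G. Then P[X_H = 1] = p^{9} = (2/3)^{9} = 512/19683.
Summing the indicators: E[X] = Σ_H E[X_H] = 34459425 · p^{9} = 34459425 · 512/19683 = 217817600/243.
Numerically: E[X] ≈ 8.9637e+05.

E[X] = 34459425 · (2/3)^{9} = 217817600/243 ≈ 8.9637e+05.


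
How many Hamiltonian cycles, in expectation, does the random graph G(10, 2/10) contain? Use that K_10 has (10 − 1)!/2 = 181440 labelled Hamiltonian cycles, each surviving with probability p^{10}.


K_10 has (10 − 1)!/2 = 181440 labelled Hamiltonian cycles.
For each such Hamiltonian cycle H, let X_H = 1 if all 10 edges of H are present in G. Then P[X_H = 1] = p^{10} = (1/5)^{10} = 1/9765625.
By linearity: E[X] = Σ_H E[X_H] = 181440 · p^{10} = 181440 · 1/9765625 = 36288/1953125.
Numerically: E[X] ≈ 0.018579.

E[X] = 181440 · (1/5)^{10} = 36288/1953125 ≈ 0.018579.


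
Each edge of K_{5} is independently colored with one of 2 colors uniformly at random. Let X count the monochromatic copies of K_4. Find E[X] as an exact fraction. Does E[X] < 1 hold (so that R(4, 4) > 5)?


E[X] = C(5, 4) · 2^{1 − 6} = 5 · 2^{−5} = 5/32.
As a reduced fraction: E[X] = 5/32 ≈ 0.1562500.
Is E[X] < 1? YES.
Since E[X] < 1, there exists a 2-coloring of K_{5} with no monochromatic K_4; hence R(4, 4) > 5.

E[X] = 5/32 ≈ 0.1562500; E[X] < 1, so R(4, 4) > 5.


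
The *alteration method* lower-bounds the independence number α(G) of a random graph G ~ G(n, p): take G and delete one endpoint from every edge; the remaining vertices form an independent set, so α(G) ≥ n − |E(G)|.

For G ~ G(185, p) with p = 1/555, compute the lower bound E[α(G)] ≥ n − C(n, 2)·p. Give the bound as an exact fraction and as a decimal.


E[|E(G)|] = C(185, 2)·p = 17020 · (1/555) = 92/3.
E[α(G)] ≥ n − E[|E(G)|] = 185 − 92/3 = 463/3.
Numerically: ≈ 154.333333.
(This is only a lower bound; the true E[α(G)] may be larger.)

E[α(G)] ≥ 463/3 ≈ 154.333333.


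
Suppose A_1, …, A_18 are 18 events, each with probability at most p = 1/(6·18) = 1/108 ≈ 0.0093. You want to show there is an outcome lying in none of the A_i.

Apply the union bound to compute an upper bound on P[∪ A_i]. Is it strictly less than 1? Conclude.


Union bound: P[∪_{i=1}^{18} A_i] ≤ Σ_i P[A_i] ≤ 18·p = 18·(1/108) = 1/6.
Numerically: 1/6 ≈ 0.1667.
Is 1/6 < 1? YES.
Since P[∪ A_i] ≤ 1/6 < 1, the complement has P[∩ A_i^c] ≥ 1 − 1/6 = 5/6 > 0, so some outcome avoids every A_i.

18·p = 1/6 ≈ 0.1667; existence CERTIFIED by the union bound.


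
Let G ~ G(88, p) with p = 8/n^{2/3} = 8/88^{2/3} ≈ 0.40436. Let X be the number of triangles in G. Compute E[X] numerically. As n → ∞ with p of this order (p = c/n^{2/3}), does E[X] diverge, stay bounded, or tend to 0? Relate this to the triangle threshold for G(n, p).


Number of potential triangles: C(88, 3) = 109736.
Each occurs with probability p³ ≈ (0.40436)³ ≈ 6.6115702e-02.
By linearity: E[X] = C(88, 3)·p³ ≈ 109736 · 6.6115702e-02 ≈ 7255.27273.
Since α = 2/3 < 1, p = c/n^{2/3} ≫ 1/n is above the triangle threshold p ~ 1/n. Asymptotically E[X] ~ (c³/6)·n^{3(1−α)} = (8³/6)·n^{1} → ∞; triangles are abundant w.h.p.

E[X] ≈ 7255.27273; in regime p = Θ(1/n^{2/3}) E[X] diverges (above the triangle threshold p ~ 1/n).


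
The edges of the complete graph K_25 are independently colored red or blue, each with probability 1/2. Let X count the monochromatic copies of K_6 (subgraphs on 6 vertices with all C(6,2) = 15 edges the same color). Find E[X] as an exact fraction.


Let X = Σ_S X_S over the C(25, 6) = 177100 subsets S of size 6, where X_S = 1 if the K_6 on S is monochromatic.
For a fixed S, the K_6 on S has C(6, 2) = 15 edges. P[all 15 edges red] = (1/2)^15, and likewise for blue, so P[monochromatic] = 2·(1/2)^15 = 2^{1 − 15} = 1/16384.
By linearity: E[X] = C(25, 6) · 2^{1 − 15} = 177100 · 1/16384 = 44275/4096.
Numerically: E[X] ≈ 10.809.

E[X] = C(25,6)·2^(1−C(6,2)) = 44275/4096 ≈ 10.809.


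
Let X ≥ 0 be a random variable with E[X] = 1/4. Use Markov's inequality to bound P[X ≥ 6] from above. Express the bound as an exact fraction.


μ = E[X] = 1/4, a = 6.
Markov: P[X ≥ 6] ≤ μ/a = (1/4)/6 = 1/24.
Numerically: ≈ 0.042.
(Since a = 6 > μ = 0.250, the bound 1/24 is < 1 and informative.)

P[X ≥ 6] ≤ 1/24 ≈ 0.042.


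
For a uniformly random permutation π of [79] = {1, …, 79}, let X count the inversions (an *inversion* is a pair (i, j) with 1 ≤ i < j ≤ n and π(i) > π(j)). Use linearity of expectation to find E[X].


Write X = Σ X_I over the C(79, 2) = 3081 pairs i < j, with X_I the indicator of one inversion.
There are 3081 indicators.
For each fixed pair i < j, the values π(i) and π(j) are two distinct elements of {1, …, 79} in uniformly random order; by symmetry P[π(i) > π(j)] = 1/2.
By linearity: E[X] = 3081 · (1/2) = C(79, 2) · (1/2) = 3081/2 = 3081/2 ≈ 1540.5000.

E[X] = 3081/2 = 1540.5000.


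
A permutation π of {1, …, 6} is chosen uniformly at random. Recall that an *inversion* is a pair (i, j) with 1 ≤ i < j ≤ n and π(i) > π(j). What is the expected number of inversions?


Write X = Σ X_I over the C(6, 2) = 15 pairs i < j, with X_I the indicator of one inversion.
There are 15 indicators.
For each fixed pair i < j, the values π(i) and π(j) are two distinct elements of {1, …, 6} in uniformly random order; by symmetry P[π(i) > π(j)] = 1/2.
By linearity: E[X] = 15 · (1/2) = C(6, 2) · (1/2) = 15/2 = 15/2 ≈ 7.500.

E[X] = 15/2 = 7.500.


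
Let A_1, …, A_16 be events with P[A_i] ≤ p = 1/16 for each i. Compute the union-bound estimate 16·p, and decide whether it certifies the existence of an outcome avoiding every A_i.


Union bound: P[∪_{i=1}^{16} A_i] ≤ Σ_i P[A_i] ≤ 16·p = 16·(1/16) = 1.
Numerically: 1 ≈ 1.000.
Is 1 < 1? NO.
Since the bound 1 is ≥ 1, the union bound is uninformative here; it does NOT by itself certify existence.

16·p = 1 ≈ 1.000; existence NOT certified by the union bound.


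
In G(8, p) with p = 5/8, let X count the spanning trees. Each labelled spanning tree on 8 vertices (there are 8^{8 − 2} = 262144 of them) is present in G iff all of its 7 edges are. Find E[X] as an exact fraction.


K_8 has 8^{8 − 2} = 262144 labelled spanning trees.
For each such spanning tree H, let X_H = 1 if all 7 edges of H are present in G. Then P[X_H = 1] = p^{7} = (5/8)^{7} = 78125/2097152.
By linearity of expectation: E[X] = Σ_H E[X_H] = 262144 · p^{7} = 262144 · 78125/2097152 = 78125/8.
Numerically: E[X] ≈ 9765.62.

E[X] = 262144 · (5/8)^{7} = 78125/8 ≈ 9765.62.


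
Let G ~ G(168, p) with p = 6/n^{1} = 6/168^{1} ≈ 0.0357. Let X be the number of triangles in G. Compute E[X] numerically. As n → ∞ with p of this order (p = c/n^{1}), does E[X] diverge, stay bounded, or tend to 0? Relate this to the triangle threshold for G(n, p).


Number of potential triangles: C(168, 3) = 776216.
Each occurs with probability p³ ≈ (0.0357)³ ≈ 4.55539e-05.
By linearity: E[X] = C(168, 3)·p³ ≈ 776216 · 4.55539e-05 ≈ 35.360.
Here α = 1, so p = 6/n is exactly at the triangle threshold p ~ 1/n. Asymptotically E[X] → c³/6 = 6³/6 = 36 ≈ 36.000, a bounded constant. In this regime the triangle count is asymptotically Poisson(c³/6).

E[X] ≈ 35.360; in regime p = Θ(1/n^{1}) E[X] stays bounded (at the triangle threshold p ~ 1/n).


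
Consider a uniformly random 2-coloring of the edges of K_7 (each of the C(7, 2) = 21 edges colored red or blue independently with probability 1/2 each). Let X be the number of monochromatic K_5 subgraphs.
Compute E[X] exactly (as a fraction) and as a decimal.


Let X = Σ_S X_S over the C(7, 5) = 21 subsets S of size 5, where X_S = 1 if the K_5 on S is monochromatic.
For a fixed S, the K_5 on S has C(5, 2) = 10 edges. P[all 10 edges red] = (1/2)^10, and likewise for blue, so P[monochromatic] = 2·(1/2)^10 = 2^{1 − 10} = 1/512.
By linearity of expectation: E[X] = C(7, 5) · 2^{1 − 10} = 21 · 1/512 = 21/512.
Numerically: E[X] ≈ 0.041.

E[X] = C(7,5)·2^(1−C(5,2)) = 21/512 ≈ 0.041.


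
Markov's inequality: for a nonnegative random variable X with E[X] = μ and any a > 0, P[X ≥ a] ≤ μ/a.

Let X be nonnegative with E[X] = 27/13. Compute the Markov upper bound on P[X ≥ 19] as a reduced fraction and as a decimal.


μ = E[X] = 27/13, a = 19.
Markov: P[X ≥ 19] ≤ μ/a = (27/13)/19 = 27/247.
Numerically: ≈ 0.109312.
(Since a = 19 > μ = 2.076923, the bound 27/247 is < 1 and informative.)

P[X ≥ 19] ≤ 27/247 ≈ 0.109312.


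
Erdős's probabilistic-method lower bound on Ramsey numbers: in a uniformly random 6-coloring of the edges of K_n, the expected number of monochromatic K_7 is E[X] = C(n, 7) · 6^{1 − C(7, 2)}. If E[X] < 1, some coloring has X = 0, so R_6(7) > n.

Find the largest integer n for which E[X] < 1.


We need C(n, 7) · 6^{1 − 21} < 1, i.e. C(n, 7) < 6^{21 − 1} = 3656158440062976.
Check values of n near the boundary:
  n = 565: C(565, 7) = 3513212521235560; 3513212521235560 < 3656158440062976? YES
  n = 566: C(566, 7) = 3557206237959440; 3557206237959440 < 3656158440062976? YES
  n = 567: C(567, 7) = 3601671315933933; 3601671315933933 < 3656158440062976? YES
  n = 568: C(568, 7) = 3646611956239704; 3646611956239704 < 3656158440062976? YES
  n = 569: C(569, 7) = 3692032389858348; 3692032389858348 < 3656158440062976? NO
  n = 570: C(570, 7) = 3737936877831720; 3737936877831720 < 3656158440062976? NO
  n = 571: C(571, 7) = 3784329711421830; 3784329711421830 < 3656158440062976? NO
The largest n with C(n, 7) < 3656158440062976 is n = 568 (where E[X] = 16882462760369/16926659444736 ≈ 0.99739). Hence R_6(7) > 568, i.e. R_6(7) ≥ 569.

Largest n = 568; hence R_6(7) > 568.
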